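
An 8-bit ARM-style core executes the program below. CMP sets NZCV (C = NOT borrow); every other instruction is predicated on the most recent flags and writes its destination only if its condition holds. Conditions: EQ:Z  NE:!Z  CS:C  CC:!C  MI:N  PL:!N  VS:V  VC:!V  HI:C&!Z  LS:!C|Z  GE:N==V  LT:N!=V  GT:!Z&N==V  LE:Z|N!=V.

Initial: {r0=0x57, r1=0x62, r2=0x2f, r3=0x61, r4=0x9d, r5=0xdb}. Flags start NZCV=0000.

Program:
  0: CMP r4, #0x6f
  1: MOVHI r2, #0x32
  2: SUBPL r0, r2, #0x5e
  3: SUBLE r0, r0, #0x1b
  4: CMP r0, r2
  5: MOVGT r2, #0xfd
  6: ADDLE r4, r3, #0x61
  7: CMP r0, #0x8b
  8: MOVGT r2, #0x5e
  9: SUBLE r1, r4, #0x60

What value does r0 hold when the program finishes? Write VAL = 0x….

VAL = 0xb9

0: ✓ CMP  NZCV=0011
1: ✓ MOVHI  r2←0x32
2: ✓ SUBPL  r0←0xd4
3: ✓ SUBLE  r0←0xb9
4: ✓ CMP  NZCV=1010
5: · MOVGT
6: ✓ ADDLE  r4←0xc2
7: ✓ CMP  NZCV=0010
8: ✓ MOVGT  r2←0x5e
9: · SUBLE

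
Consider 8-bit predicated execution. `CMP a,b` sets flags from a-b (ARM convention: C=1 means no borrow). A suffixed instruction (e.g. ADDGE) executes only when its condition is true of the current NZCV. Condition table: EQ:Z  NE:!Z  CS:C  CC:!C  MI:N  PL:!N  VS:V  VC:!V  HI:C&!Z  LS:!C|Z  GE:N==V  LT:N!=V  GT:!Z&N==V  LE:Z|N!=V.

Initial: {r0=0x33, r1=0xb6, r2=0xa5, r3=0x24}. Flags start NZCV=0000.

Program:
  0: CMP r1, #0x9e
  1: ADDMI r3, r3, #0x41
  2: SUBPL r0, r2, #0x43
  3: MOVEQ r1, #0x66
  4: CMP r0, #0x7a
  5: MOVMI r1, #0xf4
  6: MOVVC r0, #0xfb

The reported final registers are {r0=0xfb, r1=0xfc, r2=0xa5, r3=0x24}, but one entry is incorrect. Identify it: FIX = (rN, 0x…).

0: ✓ CMP  NZCV=0010
1: · ADDMI
2: ✓ SUBPL  r0←0x62
3: · MOVEQ
4: ✓ CMP  NZCV=1000
5: ✓ MOVMI  r1←0xf4
6: ✓ MOVVC  r0←0xfb

FIX = (r1, 0xf4)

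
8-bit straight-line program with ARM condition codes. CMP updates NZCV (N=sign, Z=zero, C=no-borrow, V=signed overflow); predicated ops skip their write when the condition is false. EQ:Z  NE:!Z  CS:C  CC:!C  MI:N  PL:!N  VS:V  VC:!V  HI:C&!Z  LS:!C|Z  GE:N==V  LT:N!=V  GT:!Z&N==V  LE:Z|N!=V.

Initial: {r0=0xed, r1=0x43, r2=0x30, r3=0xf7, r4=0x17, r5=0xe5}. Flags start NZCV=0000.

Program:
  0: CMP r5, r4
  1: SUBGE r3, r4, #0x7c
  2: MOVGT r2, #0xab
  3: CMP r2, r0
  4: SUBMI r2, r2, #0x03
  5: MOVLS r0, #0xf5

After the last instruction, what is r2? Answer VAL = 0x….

VAL = 0x30

0: ✓ CMP  NZCV=1010
1: · SUBGE
2: · MOVGT
3: ✓ CMP  NZCV=0000
4: · SUBMI
5: ✓ MOVLS  r0←0xf5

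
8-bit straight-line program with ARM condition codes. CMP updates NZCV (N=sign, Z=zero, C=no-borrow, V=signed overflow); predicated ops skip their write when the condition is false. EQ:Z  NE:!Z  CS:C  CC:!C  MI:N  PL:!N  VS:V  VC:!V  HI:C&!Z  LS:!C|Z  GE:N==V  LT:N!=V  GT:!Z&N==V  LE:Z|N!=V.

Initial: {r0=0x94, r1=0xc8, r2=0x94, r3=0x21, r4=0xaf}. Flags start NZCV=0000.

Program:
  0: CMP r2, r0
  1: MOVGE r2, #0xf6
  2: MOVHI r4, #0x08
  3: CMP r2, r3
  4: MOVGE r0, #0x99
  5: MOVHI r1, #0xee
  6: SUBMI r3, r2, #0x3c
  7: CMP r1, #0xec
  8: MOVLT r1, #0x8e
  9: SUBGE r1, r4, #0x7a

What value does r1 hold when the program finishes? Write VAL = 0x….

[0] flags=0110 → (cmp)
[1] flags=0110 GE?T → r2=0xf6
[2] flags=0110 HI?F → skip
[3] flags=1010 → (cmp)
[4] flags=1010 GE?F → skip
[5] flags=1010 HI?T → r1=0xee
[6] flags=1010 MI?T → r3=0xba
[7] flags=0010 → (cmp)
[8] flags=0010 LT?F → skip
[9] flags=0010 GE?T → r1=0x35

VAL = 0x35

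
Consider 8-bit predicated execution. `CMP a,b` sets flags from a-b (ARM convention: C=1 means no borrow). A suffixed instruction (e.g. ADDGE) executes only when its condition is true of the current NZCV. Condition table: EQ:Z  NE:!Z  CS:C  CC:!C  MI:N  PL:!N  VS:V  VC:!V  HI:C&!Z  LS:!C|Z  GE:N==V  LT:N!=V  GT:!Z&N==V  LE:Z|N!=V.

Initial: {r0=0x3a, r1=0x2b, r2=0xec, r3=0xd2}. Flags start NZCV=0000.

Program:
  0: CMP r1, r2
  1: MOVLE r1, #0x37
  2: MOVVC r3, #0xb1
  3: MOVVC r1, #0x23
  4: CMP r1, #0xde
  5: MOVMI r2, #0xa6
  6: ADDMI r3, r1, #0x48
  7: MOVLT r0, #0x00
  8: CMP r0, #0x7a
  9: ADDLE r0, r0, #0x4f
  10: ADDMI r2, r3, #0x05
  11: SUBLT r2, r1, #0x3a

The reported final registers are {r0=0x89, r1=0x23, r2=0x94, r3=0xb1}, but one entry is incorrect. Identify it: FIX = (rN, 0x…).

[0] flags=0000 → (cmp)
[1] flags=0000 LE?F → skip
[2] flags=0000 VC?T → r3=0xb1
[3] flags=0000 VC?T → r1=0x23
[4] flags=0000 → (cmp)
[5] flags=0000 MI?F → skip
[6] flags=0000 MI?F → skip
[7] flags=0000 LT?F → skip
[8] flags=1000 → (cmp)
[9] flags=1000 LE?T → r0=0x89
[10] flags=1000 MI?T → r2=0xb6
[11] flags=1000 LT?T → r2=0xe9

FIX = (r2, 0xe9)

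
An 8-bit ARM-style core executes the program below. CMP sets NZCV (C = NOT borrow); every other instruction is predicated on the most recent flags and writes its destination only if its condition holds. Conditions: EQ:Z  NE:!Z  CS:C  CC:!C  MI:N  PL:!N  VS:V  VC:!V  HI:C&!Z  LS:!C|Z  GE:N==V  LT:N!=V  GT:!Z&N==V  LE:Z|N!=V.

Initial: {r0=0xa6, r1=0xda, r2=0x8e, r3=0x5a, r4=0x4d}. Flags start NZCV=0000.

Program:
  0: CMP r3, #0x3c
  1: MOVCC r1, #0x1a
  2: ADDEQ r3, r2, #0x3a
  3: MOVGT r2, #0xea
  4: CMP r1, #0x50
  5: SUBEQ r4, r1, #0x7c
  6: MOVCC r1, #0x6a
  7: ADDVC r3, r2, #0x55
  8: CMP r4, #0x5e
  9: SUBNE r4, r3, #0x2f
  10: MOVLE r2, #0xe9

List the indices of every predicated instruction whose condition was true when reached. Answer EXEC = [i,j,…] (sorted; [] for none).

[0] flags=0010 → (cmp)
[1] flags=0010 CC?F → skip
[2] flags=0010 EQ?F → skip
[3] flags=0010 GT?T → r2=0xea
[4] flags=1010 → (cmp)
[5] flags=1010 EQ?F → skip
[6] flags=1010 CC?F → skip
[7] flags=1010 VC?T → r3=0x3f
[8] flags=1000 → (cmp)
[9] flags=1000 NE?T → r4=0x10
[10] flags=1000 LE?T → r2=0xe9

EXEC = [3,7,9,10]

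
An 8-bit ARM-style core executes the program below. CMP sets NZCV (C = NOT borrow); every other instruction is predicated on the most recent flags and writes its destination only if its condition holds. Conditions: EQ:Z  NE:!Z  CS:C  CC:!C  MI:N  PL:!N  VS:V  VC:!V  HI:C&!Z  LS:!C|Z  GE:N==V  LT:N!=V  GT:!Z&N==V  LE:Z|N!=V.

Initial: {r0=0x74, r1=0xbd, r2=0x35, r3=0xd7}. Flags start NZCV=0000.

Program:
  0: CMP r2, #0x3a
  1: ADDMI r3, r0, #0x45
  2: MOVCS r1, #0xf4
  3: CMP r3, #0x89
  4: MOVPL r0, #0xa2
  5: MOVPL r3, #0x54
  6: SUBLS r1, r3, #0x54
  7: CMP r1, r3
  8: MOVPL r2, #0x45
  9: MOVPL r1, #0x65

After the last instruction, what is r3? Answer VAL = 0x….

0: ✓ CMP  NZCV=1000
1: ✓ ADDMI  r3←0xb9
2: · MOVCS
3: ✓ CMP  NZCV=0010
4: ✓ MOVPL  r0←0xa2
5: ✓ MOVPL  r3←0x54
6: · SUBLS
7: ✓ CMP  NZCV=0011
8: ✓ MOVPL  r2←0x45
9: ✓ MOVPL  r1←0x65

VAL = 0x54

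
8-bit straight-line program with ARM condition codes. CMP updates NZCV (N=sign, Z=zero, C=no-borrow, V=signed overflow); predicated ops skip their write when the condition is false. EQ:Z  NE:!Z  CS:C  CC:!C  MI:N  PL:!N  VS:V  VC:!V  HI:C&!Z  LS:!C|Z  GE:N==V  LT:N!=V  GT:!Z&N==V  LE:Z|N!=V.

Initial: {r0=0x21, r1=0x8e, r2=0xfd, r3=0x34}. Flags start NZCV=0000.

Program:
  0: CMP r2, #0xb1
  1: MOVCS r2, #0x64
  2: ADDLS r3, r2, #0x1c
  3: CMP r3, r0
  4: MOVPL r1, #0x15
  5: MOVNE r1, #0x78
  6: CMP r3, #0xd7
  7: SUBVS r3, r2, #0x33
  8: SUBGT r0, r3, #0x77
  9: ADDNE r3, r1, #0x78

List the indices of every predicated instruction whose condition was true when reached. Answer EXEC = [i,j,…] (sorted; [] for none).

0: ✓ CMP  NZCV=0010
1: ✓ MOVCS  r2←0x64
2: · ADDLS
3: ✓ CMP  NZCV=0010
4: ✓ MOVPL  r1←0x15
5: ✓ MOVNE  r1←0x78
6: ✓ CMP  NZCV=0000
7: · SUBVS
8: ✓ SUBGT  r0←0xbd
9: ✓ ADDNE  r3←0xf0

EXEC = [1,4,5,8,9]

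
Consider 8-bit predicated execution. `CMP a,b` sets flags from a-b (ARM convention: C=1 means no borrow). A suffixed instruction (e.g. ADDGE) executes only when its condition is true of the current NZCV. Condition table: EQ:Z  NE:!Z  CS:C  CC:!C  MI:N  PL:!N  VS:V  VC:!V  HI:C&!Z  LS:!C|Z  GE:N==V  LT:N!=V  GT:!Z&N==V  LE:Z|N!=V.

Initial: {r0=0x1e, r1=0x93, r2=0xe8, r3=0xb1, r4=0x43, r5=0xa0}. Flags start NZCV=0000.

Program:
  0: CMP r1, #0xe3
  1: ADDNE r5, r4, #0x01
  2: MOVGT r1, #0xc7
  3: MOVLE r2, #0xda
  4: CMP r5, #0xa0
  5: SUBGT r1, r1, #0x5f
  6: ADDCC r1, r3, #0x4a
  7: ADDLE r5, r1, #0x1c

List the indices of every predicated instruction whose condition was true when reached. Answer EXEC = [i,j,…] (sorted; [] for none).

EXEC = [1,3,5,6]

0: ✓ CMP  NZCV=1000
1: ✓ ADDNE  r5←0x44
2: · MOVGT
3: ✓ MOVLE  r2←0xda
4: ✓ CMP  NZCV=1001
5: ✓ SUBGT  r1←0x34
6: ✓ ADDCC  r1←0xfb
7: · ADDLE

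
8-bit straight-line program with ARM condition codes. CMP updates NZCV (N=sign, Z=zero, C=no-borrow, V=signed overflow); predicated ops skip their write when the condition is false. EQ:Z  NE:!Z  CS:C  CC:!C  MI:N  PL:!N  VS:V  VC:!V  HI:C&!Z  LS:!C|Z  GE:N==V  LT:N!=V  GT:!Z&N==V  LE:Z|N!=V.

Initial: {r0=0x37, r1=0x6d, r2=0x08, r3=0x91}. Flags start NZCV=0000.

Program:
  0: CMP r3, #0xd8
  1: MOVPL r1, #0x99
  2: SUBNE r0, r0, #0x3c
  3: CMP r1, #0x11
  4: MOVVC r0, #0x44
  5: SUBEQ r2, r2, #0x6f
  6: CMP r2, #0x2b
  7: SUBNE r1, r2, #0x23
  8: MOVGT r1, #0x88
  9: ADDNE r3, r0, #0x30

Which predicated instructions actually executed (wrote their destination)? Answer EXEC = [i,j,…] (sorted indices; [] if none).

[0] flags=1000 → (cmp)
[1] flags=1000 PL?F → skip
[2] flags=1000 NE?T → r0=0xfb
[3] flags=0010 → (cmp)
[4] flags=0010 VC?T → r0=0x44
[5] flags=0010 EQ?F → skip
[6] flags=1000 → (cmp)
[7] flags=1000 NE?T → r1=0xe5
[8] flags=1000 GT?F → skip
[9] flags=1000 NE?T → r3=0x74

EXEC = [2,4,7,9]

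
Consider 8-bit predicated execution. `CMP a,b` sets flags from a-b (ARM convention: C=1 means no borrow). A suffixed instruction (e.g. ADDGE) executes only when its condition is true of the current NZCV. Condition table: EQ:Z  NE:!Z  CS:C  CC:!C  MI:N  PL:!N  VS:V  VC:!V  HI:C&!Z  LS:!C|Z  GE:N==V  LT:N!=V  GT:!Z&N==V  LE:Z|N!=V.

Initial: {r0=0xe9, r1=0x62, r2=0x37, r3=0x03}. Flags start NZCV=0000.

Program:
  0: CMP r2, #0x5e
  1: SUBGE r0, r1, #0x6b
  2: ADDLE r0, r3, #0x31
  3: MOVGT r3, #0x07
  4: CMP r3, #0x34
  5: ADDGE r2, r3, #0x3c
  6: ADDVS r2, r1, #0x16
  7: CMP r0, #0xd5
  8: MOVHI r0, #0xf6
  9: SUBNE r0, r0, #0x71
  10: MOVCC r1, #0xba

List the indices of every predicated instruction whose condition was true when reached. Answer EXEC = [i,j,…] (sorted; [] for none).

EXEC = [2,9,10]

0: ✓ CMP  NZCV=1000
1: · SUBGE
2: ✓ ADDLE  r0←0x34
3: · MOVGT
4: ✓ CMP  NZCV=1000
5: · ADDGE
6: · ADDVS
7: ✓ CMP  NZCV=0000
8: · MOVHI
9: ✓ SUBNE  r0←0xc3
10: ✓ MOVCC  r1←0xba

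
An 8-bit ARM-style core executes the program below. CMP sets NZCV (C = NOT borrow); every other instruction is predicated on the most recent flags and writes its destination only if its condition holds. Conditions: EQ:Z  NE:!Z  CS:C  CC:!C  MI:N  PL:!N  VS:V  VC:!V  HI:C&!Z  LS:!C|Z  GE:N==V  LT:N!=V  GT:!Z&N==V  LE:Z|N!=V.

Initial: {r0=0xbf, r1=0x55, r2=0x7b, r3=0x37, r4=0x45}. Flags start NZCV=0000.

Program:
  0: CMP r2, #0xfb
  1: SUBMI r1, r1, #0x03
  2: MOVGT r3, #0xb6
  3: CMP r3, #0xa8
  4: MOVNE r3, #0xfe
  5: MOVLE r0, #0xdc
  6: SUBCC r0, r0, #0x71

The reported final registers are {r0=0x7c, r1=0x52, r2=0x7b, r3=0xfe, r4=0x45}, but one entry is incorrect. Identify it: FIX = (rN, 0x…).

FIX = (r0, 0xbf)

[0] flags=1001 → (cmp)
[1] flags=1001 MI?T → r1=0x52
[2] flags=1001 GT?T → r3=0xb6
[3] flags=0010 → (cmp)
[4] flags=0010 NE?T → r3=0xfe
[5] flags=0010 LE?F → skip
[6] flags=0010 CC?F → skip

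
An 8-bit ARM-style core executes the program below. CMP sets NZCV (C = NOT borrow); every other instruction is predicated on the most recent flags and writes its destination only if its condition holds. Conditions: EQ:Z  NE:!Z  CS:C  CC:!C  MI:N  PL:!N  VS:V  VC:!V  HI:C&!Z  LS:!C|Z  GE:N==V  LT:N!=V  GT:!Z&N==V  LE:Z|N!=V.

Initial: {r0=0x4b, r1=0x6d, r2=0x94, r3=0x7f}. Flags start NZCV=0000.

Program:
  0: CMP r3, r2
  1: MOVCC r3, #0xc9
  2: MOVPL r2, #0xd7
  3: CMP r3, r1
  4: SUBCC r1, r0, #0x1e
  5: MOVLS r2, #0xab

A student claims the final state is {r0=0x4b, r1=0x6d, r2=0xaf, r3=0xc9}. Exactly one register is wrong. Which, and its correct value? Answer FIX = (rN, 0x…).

FIX = (r2, 0x94)

0: ✓ CMP  NZCV=1001
1: ✓ MOVCC  r3←0xc9
2: · MOVPL
3: ✓ CMP  NZCV=0011
4: · SUBCC
5: · MOVLS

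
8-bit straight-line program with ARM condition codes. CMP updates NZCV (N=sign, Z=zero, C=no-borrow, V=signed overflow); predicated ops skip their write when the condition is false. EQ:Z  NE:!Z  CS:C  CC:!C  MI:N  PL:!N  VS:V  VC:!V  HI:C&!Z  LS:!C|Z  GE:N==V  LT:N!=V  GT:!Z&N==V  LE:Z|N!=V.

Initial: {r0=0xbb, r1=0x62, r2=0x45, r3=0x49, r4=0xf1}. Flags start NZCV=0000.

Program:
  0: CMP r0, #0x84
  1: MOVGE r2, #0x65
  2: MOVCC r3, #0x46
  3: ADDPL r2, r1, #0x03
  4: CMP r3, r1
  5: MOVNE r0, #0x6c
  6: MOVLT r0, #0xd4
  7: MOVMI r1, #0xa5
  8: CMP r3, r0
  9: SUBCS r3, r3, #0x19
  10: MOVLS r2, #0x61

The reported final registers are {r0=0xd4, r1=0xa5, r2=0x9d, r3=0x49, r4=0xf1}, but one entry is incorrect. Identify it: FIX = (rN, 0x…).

[0] flags=0010 → (cmp)
[1] flags=0010 GE?T → r2=0x65
[2] flags=0010 CC?F → skip
[3] flags=0010 PL?T → r2=0x65
[4] flags=1000 → (cmp)
[5] flags=1000 NE?T → r0=0x6c
[6] flags=1000 LT?T → r0=0xd4
[7] flags=1000 MI?T → r1=0xa5
[8] flags=0000 → (cmp)
[9] flags=0000 CS?F → skip
[10] flags=0000 LS?T → r2=0x61

FIX = (r2, 0x61)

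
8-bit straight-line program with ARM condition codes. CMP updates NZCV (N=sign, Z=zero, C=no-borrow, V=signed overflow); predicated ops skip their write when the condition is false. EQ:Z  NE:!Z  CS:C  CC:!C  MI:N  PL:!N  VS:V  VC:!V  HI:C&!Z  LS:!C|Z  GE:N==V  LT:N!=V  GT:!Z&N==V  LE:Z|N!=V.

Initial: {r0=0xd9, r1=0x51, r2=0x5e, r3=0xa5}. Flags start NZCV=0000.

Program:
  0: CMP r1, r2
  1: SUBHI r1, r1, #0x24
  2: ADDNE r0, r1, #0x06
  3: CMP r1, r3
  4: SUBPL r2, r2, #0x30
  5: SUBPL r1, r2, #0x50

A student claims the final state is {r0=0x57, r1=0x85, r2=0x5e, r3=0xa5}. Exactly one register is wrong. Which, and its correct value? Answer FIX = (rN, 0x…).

[0] flags=1000 → (cmp)
[1] flags=1000 HI?F → skip
[2] flags=1000 NE?T → r0=0x57
[3] flags=1001 → (cmp)
[4] flags=1001 PL?F → skip
[5] flags=1001 PL?F → skip

FIX = (r1, 0x51)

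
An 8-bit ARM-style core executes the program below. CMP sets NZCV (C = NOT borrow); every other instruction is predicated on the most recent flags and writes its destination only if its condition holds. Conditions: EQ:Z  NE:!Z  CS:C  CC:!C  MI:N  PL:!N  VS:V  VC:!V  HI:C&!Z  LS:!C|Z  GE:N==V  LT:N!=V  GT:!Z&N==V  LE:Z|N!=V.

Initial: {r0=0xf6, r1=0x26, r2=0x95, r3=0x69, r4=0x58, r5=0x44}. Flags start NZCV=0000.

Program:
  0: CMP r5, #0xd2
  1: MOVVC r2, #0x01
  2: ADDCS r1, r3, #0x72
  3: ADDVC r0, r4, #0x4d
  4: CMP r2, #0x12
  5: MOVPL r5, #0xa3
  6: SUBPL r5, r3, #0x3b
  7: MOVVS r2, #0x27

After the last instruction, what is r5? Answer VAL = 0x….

0: ✓ CMP  NZCV=0000
1: ✓ MOVVC  r2←0x01
2: · ADDCS
3: ✓ ADDVC  r0←0xa5
4: ✓ CMP  NZCV=1000
5: · MOVPL
6: · SUBPL
7: · MOVVS

VAL = 0x44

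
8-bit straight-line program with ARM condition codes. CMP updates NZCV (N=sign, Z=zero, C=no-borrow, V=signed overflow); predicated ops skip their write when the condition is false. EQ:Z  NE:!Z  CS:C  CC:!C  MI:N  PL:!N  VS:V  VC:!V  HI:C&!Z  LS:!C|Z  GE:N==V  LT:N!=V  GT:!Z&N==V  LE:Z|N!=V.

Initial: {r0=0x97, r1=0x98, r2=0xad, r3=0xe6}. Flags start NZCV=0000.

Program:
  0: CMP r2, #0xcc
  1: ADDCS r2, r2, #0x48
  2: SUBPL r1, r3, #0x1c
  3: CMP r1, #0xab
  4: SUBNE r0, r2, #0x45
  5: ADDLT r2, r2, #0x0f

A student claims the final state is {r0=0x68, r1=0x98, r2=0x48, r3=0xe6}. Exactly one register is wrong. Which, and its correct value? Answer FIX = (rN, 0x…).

FIX = (r2, 0xbc)

0: ✓ CMP  NZCV=1000
1: · ADDCS
2: · SUBPL
3: ✓ CMP  NZCV=1000
4: ✓ SUBNE  r0←0x68
5: ✓ ADDLT  r2←0xbc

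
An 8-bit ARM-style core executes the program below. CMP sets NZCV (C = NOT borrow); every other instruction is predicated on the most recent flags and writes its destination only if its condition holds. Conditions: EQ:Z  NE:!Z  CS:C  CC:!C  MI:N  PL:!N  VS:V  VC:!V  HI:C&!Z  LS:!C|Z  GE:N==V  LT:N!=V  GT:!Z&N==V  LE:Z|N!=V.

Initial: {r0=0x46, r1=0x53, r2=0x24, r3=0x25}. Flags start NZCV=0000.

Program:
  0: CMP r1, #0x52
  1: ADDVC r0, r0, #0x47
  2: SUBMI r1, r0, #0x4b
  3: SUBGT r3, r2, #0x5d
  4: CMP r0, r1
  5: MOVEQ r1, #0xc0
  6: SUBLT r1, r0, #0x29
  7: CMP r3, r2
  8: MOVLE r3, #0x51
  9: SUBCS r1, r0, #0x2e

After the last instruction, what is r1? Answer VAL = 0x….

VAL = 0x5f

[0] flags=0010 → (cmp)
[1] flags=0010 VC?T → r0=0x8d
[2] flags=0010 MI?F → skip
[3] flags=0010 GT?T → r3=0xc7
[4] flags=0011 → (cmp)
[5] flags=0011 EQ?F → skip
[6] flags=0011 LT?T → r1=0x64
[7] flags=1010 → (cmp)
[8] flags=1010 LE?T → r3=0x51
[9] flags=1010 CS?T → r1=0x5f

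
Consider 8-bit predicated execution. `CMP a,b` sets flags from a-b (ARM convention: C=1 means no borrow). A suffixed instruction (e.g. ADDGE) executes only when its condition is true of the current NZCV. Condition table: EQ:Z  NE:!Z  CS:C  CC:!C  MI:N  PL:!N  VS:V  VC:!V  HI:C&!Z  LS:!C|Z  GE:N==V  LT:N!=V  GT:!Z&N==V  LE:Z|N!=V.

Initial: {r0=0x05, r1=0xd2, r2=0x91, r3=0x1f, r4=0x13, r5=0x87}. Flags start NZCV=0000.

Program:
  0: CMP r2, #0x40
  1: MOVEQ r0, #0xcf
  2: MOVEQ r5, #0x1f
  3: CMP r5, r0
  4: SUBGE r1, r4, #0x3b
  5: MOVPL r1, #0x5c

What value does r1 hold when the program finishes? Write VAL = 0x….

0: ✓ CMP  NZCV=0011
1: · MOVEQ
2: · MOVEQ
3: ✓ CMP  NZCV=1010
4: · SUBGE
5: · MOVPL

VAL = 0xd2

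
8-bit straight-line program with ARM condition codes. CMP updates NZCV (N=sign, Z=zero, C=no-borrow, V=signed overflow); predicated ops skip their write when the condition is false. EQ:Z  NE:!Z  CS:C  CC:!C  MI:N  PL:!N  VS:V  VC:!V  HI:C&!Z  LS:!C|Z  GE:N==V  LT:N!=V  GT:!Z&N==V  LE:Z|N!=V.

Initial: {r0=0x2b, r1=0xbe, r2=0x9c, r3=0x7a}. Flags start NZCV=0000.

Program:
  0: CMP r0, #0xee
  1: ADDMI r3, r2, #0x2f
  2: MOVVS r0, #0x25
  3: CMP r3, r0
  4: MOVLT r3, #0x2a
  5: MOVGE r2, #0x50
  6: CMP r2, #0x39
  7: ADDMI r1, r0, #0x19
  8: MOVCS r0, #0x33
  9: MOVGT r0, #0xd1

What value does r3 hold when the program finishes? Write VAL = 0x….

0: ✓ CMP  NZCV=0000
1: · ADDMI
2: · MOVVS
3: ✓ CMP  NZCV=0010
4: · MOVLT
5: ✓ MOVGE  r2←0x50
6: ✓ CMP  NZCV=0010
7: · ADDMI
8: ✓ MOVCS  r0←0x33
9: ✓ MOVGT  r0←0xd1

VAL = 0x7a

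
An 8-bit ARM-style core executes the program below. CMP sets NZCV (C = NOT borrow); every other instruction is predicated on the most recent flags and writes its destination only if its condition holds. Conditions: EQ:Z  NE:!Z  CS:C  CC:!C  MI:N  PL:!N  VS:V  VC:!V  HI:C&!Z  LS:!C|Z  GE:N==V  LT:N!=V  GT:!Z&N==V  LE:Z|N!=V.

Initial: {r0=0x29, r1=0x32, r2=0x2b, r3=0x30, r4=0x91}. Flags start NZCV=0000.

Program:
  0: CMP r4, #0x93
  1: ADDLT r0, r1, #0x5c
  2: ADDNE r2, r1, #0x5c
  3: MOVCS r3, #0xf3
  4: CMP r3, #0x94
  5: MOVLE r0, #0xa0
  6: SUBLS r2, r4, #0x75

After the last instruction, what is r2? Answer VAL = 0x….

[0] flags=1000 → (cmp)
[1] flags=1000 LT?T → r0=0x8e
[2] flags=1000 NE?T → r2=0x8e
[3] flags=1000 CS?F → skip
[4] flags=1001 → (cmp)
[5] flags=1001 LE?F → skip
[6] flags=1001 LS?T → r2=0x1c

VAL = 0x1c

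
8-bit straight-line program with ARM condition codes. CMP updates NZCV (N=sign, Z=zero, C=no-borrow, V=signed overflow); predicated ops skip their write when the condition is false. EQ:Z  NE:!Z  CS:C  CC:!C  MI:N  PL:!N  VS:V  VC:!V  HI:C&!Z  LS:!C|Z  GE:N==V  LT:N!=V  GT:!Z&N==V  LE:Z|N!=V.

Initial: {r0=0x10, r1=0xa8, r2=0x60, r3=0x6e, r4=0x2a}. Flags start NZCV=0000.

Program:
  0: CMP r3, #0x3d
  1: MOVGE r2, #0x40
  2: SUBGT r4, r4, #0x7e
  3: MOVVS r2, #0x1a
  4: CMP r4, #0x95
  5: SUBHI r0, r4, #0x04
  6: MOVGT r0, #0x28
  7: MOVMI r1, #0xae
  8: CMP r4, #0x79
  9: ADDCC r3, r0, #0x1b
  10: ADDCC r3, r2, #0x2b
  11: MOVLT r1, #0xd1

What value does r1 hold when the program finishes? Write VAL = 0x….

0: ✓ CMP  NZCV=0010
1: ✓ MOVGE  r2←0x40
2: ✓ SUBGT  r4←0xac
3: · MOVVS
4: ✓ CMP  NZCV=0010
5: ✓ SUBHI  r0←0xa8
6: ✓ MOVGT  r0←0x28
7: · MOVMI
8: ✓ CMP  NZCV=0011
9: · ADDCC
10: · ADDCC
11: ✓ MOVLT  r1←0xd1

VAL = 0xd1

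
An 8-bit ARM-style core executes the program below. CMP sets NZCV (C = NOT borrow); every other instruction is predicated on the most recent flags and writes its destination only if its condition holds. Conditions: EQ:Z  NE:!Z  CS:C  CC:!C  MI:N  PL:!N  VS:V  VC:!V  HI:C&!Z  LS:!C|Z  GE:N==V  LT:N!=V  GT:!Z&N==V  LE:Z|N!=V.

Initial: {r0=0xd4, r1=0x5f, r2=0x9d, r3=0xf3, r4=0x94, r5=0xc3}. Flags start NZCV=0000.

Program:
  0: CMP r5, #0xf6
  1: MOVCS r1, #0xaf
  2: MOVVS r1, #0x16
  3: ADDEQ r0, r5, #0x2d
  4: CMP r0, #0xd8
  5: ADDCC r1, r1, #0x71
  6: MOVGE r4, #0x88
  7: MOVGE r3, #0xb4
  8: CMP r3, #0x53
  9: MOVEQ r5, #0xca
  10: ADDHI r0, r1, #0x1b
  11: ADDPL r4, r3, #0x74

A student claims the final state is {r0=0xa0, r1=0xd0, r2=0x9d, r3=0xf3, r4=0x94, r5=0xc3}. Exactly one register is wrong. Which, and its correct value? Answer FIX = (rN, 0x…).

0: ✓ CMP  NZCV=1000
1: · MOVCS
2: · MOVVS
3: · ADDEQ
4: ✓ CMP  NZCV=1000
5: ✓ ADDCC  r1←0xd0
6: · MOVGE
7: · MOVGE
8: ✓ CMP  NZCV=1010
9: · MOVEQ
10: ✓ ADDHI  r0←0xeb
11: · ADDPL

FIX = (r0, 0xeb)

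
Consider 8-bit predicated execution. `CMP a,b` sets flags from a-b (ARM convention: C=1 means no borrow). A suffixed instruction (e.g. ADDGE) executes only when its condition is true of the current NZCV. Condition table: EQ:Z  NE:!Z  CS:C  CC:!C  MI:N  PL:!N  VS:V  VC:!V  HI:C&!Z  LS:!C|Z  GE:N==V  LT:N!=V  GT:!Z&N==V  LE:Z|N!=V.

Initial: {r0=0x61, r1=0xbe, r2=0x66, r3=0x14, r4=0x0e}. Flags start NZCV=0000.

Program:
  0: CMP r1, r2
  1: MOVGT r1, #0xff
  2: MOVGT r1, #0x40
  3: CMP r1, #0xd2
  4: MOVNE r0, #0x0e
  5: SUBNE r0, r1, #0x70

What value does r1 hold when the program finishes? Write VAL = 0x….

VAL = 0xbe

0: ✓ CMP  NZCV=0011
1: · MOVGT
2: · MOVGT
3: ✓ CMP  NZCV=1000
4: ✓ MOVNE  r0←0x0e
5: ✓ SUBNE  r0←0x4e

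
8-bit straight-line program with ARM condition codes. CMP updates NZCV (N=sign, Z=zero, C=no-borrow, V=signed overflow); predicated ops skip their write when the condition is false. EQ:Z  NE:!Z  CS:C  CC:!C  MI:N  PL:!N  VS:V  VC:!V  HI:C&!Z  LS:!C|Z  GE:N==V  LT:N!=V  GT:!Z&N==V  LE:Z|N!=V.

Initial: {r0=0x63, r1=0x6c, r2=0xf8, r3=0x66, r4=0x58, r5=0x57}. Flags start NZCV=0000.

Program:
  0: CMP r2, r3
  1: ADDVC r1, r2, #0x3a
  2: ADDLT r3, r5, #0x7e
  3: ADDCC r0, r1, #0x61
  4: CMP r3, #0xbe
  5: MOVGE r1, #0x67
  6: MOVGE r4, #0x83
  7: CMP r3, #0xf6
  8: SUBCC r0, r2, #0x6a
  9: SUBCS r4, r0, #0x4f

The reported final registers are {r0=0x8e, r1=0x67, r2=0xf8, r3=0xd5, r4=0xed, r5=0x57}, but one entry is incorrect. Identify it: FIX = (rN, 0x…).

FIX = (r4, 0x83)

0: ✓ CMP  NZCV=1010
1: ✓ ADDVC  r1←0x32
2: ✓ ADDLT  r3←0xd5
3: · ADDCC
4: ✓ CMP  NZCV=0010
5: ✓ MOVGE  r1←0x67
6: ✓ MOVGE  r4←0x83
7: ✓ CMP  NZCV=1000
8: ✓ SUBCC  r0←0x8e
9: · SUBCS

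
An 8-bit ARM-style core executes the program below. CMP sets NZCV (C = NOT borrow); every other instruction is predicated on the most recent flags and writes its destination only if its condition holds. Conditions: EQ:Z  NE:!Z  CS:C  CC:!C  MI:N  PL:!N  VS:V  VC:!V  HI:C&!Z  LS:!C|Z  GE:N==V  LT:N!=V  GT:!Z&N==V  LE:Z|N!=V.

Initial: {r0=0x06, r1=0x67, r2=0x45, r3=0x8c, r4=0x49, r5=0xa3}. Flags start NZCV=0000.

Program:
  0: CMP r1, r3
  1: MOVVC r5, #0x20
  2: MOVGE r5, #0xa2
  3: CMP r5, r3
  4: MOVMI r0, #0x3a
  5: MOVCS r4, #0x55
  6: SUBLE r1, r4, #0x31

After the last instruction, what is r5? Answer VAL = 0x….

0: ✓ CMP  NZCV=1001
1: · MOVVC
2: ✓ MOVGE  r5←0xa2
3: ✓ CMP  NZCV=0010
4: · MOVMI
5: ✓ MOVCS  r4←0x55
6: · SUBLE

VAL = 0xa2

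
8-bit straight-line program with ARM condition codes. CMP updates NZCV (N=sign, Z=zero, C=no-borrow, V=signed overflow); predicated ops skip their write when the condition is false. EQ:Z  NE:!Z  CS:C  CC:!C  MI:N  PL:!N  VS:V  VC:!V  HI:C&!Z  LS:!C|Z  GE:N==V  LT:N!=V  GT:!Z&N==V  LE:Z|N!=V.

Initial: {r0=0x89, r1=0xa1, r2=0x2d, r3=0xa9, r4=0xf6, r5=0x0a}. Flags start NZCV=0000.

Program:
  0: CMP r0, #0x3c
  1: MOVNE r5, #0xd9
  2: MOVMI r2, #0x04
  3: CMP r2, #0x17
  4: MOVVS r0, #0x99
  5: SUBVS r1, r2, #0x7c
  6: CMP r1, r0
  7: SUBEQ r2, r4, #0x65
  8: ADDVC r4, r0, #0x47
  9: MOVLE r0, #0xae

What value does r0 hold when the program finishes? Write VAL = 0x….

0: ✓ CMP  NZCV=0011
1: ✓ MOVNE  r5←0xd9
2: · MOVMI
3: ✓ CMP  NZCV=0010
4: · MOVVS
5: · SUBVS
6: ✓ CMP  NZCV=0010
7: · SUBEQ
8: ✓ ADDVC  r4←0xd0
9: · MOVLE

VAL = 0x89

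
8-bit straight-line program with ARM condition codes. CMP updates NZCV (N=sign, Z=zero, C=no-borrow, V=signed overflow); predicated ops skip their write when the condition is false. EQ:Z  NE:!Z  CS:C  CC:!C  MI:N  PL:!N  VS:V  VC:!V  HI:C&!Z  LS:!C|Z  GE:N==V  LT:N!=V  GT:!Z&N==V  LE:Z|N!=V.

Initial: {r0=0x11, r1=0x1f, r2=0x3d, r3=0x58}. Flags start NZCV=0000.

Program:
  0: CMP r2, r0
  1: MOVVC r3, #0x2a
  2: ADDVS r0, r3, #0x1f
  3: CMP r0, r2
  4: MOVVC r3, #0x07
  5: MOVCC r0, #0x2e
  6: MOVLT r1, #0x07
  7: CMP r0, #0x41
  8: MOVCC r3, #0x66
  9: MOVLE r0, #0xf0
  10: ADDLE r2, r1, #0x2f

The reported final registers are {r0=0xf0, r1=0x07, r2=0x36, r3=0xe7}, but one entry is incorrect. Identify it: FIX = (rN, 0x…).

FIX = (r3, 0x66)

[0] flags=0010 → (cmp)
[1] flags=0010 VC?T → r3=0x2a
[2] flags=0010 VS?F → skip
[3] flags=1000 → (cmp)
[4] flags=1000 VC?T → r3=0x07
[5] flags=1000 CC?T → r0=0x2e
[6] flags=1000 LT?T → r1=0x07
[7] flags=1000 → (cmp)
[8] flags=1000 CC?T → r3=0x66
[9] flags=1000 LE?T → r0=0xf0
[10] flags=1000 LE?T → r2=0x36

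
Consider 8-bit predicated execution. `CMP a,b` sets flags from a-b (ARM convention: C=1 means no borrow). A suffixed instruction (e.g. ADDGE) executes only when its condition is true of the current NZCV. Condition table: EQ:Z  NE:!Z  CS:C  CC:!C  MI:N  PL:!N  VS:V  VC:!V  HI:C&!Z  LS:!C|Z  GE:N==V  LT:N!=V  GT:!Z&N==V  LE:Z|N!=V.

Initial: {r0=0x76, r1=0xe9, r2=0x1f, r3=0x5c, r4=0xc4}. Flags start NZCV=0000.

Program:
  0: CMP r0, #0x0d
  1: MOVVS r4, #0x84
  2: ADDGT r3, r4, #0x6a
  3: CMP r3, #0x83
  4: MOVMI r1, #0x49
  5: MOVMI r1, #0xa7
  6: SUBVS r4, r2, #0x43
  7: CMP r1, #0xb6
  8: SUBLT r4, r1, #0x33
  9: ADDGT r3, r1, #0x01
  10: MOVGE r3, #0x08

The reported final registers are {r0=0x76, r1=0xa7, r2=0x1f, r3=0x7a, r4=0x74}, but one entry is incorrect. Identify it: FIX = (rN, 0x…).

[0] flags=0010 → (cmp)
[1] flags=0010 VS?F → skip
[2] flags=0010 GT?T → r3=0x2e
[3] flags=1001 → (cmp)
[4] flags=1001 MI?T → r1=0x49
[5] flags=1001 MI?T → r1=0xa7
[6] flags=1001 VS?T → r4=0xdc
[7] flags=1000 → (cmp)
[8] flags=1000 LT?T → r4=0x74
[9] flags=1000 GT?F → skip
[10] flags=1000 GE?F → skip

FIX = (r3, 0x2e)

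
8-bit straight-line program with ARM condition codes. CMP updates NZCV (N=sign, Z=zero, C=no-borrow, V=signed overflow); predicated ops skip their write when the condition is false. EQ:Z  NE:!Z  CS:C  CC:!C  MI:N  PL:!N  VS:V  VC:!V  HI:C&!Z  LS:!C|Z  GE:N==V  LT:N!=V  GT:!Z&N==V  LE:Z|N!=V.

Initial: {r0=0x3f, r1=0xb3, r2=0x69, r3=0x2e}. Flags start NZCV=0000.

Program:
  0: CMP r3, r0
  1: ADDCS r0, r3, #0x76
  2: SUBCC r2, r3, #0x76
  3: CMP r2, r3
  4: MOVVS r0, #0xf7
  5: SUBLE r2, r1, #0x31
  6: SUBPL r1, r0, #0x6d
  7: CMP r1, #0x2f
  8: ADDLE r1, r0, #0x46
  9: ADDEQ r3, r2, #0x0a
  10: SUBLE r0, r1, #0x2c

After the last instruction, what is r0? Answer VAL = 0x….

[0] flags=1000 → (cmp)
[1] flags=1000 CS?F → skip
[2] flags=1000 CC?T → r2=0xb8
[3] flags=1010 → (cmp)
[4] flags=1010 VS?F → skip
[5] flags=1010 LE?T → r2=0x82
[6] flags=1010 PL?F → skip
[7] flags=1010 → (cmp)
[8] flags=1010 LE?T → r1=0x85
[9] flags=1010 EQ?F → skip
[10] flags=1010 LE?T → r0=0x59

VAL = 0x59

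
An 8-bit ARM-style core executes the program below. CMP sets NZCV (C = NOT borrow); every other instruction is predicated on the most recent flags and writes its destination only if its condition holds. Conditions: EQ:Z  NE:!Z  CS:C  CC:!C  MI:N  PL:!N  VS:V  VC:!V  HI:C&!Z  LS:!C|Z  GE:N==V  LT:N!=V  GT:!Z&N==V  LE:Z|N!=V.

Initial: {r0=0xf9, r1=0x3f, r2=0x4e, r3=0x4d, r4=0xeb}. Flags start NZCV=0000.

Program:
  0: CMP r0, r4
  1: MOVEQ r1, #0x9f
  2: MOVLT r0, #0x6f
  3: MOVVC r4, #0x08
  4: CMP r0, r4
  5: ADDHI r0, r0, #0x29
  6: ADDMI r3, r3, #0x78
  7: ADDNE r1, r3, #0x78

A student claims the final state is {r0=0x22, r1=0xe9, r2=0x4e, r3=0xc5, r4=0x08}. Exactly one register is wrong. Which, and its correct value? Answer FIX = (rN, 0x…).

[0] flags=0010 → (cmp)
[1] flags=0010 EQ?F → skip
[2] flags=0010 LT?F → skip
[3] flags=0010 VC?T → r4=0x08
[4] flags=1010 → (cmp)
[5] flags=1010 HI?T → r0=0x22
[6] flags=1010 MI?T → r3=0xc5
[7] flags=1010 NE?T → r1=0x3d

FIX = (r1, 0x3d)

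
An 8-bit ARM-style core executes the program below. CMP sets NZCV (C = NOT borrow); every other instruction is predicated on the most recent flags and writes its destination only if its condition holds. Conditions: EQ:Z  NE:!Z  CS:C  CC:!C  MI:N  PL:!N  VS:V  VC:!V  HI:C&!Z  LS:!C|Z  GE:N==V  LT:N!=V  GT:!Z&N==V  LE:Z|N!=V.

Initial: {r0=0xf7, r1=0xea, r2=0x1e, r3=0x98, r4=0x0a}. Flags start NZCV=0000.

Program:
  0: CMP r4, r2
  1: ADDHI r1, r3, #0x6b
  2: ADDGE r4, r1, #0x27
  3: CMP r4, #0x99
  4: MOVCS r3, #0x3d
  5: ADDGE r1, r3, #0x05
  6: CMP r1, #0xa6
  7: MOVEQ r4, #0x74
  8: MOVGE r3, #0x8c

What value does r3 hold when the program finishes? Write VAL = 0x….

VAL = 0x98

[0] flags=1000 → (cmp)
[1] flags=1000 HI?F → skip
[2] flags=1000 GE?F → skip
[3] flags=0000 → (cmp)
[4] flags=0000 CS?F → skip
[5] flags=0000 GE?T → r1=0x9d
[6] flags=1000 → (cmp)
[7] flags=1000 EQ?F → skip
[8] flags=1000 GE?F → skip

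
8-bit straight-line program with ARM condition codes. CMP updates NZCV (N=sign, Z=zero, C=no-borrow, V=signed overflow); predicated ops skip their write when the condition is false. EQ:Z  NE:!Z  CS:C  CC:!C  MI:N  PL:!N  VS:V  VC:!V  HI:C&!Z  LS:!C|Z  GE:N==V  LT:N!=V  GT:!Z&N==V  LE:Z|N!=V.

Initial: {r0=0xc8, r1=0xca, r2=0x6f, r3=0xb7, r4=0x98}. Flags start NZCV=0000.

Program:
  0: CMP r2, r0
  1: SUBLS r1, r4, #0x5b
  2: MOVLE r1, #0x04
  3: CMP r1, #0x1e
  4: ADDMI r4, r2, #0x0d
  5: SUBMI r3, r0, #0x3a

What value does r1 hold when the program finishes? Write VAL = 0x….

0: ✓ CMP  NZCV=1001
1: ✓ SUBLS  r1←0x3d
2: · MOVLE
3: ✓ CMP  NZCV=0010
4: · ADDMI
5: · SUBMI

VAL = 0x3d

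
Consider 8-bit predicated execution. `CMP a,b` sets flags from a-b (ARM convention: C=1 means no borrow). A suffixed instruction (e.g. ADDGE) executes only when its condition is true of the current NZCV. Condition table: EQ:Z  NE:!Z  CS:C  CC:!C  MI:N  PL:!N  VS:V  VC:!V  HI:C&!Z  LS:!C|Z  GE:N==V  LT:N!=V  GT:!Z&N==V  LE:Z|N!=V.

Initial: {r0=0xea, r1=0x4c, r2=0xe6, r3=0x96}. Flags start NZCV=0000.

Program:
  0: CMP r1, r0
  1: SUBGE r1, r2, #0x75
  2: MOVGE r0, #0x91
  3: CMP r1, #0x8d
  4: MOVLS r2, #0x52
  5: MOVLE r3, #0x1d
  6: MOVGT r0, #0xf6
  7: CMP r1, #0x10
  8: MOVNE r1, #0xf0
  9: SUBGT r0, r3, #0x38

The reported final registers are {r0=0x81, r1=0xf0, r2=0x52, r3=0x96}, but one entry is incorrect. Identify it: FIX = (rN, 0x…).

[0] flags=0000 → (cmp)
[1] flags=0000 GE?T → r1=0x71
[2] flags=0000 GE?T → r0=0x91
[3] flags=1001 → (cmp)
[4] flags=1001 LS?T → r2=0x52
[5] flags=1001 LE?F → skip
[6] flags=1001 GT?T → r0=0xf6
[7] flags=0010 → (cmp)
[8] flags=0010 NE?T → r1=0xf0
[9] flags=0010 GT?T → r0=0x5e

FIX = (r0, 0x5e)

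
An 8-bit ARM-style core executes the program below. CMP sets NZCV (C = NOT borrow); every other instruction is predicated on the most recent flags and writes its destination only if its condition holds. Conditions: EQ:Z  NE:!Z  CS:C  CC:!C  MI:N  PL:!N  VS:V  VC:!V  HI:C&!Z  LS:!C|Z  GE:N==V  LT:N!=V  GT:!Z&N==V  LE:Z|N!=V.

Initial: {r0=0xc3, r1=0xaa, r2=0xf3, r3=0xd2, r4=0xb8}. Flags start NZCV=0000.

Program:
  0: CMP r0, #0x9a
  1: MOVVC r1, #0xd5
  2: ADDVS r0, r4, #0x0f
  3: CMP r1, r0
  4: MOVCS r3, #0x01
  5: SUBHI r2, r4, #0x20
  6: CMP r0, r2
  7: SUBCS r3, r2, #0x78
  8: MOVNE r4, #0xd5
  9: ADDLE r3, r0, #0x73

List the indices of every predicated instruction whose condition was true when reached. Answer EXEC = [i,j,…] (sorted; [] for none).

EXEC = [1,4,5,7,8]

[0] flags=0010 → (cmp)
[1] flags=0010 VC?T → r1=0xd5
[2] flags=0010 VS?F → skip
[3] flags=0010 → (cmp)
[4] flags=0010 CS?T → r3=0x01
[5] flags=0010 HI?T → r2=0x98
[6] flags=0010 → (cmp)
[7] flags=0010 CS?T → r3=0x20
[8] flags=0010 NE?T → r4=0xd5
[9] flags=0010 LE?F → skip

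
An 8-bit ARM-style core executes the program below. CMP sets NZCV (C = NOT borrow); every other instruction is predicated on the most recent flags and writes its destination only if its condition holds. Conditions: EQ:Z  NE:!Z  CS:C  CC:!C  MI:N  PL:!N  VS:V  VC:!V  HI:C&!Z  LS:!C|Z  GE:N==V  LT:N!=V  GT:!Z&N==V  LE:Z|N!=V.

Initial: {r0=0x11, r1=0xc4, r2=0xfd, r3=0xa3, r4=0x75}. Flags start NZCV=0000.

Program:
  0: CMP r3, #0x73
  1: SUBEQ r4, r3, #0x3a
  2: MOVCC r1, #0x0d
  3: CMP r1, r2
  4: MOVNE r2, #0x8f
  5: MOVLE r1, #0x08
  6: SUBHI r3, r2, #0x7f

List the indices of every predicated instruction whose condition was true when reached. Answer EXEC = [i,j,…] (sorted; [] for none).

EXEC = [4,5]

[0] flags=0011 → (cmp)
[1] flags=0011 EQ?F → skip
[2] flags=0011 CC?F → skip
[3] flags=1000 → (cmp)
[4] flags=1000 NE?T → r2=0x8f
[5] flags=1000 LE?T → r1=0x08
[6] flags=1000 HI?F → skip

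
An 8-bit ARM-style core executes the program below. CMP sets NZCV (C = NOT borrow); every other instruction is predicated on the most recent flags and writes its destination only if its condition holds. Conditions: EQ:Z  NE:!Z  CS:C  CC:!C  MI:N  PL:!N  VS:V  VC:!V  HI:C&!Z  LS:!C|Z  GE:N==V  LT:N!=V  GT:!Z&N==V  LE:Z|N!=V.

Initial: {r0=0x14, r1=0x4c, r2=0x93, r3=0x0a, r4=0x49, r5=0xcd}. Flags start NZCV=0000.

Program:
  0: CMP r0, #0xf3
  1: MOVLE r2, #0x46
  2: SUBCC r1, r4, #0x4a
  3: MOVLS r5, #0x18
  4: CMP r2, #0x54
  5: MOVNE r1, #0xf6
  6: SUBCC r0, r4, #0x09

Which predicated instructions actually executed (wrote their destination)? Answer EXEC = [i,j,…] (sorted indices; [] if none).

EXEC = [2,3,5]

0: ✓ CMP  NZCV=0000
1: · MOVLE
2: ✓ SUBCC  r1←0xff
3: ✓ MOVLS  r5←0x18
4: ✓ CMP  NZCV=0011
5: ✓ MOVNE  r1←0xf6
6: · SUBCC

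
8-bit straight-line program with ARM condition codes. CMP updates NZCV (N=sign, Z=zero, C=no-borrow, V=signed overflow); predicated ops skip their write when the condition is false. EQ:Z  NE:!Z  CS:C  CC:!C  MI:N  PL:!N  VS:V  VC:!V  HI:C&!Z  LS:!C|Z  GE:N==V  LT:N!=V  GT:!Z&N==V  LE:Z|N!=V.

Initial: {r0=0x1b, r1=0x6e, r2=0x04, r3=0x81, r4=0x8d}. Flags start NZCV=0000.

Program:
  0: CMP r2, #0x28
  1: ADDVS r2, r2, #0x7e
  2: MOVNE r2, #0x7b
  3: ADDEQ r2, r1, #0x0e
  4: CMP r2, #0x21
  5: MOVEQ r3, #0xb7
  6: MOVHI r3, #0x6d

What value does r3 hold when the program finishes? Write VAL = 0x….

0: ✓ CMP  NZCV=1000
1: · ADDVS
2: ✓ MOVNE  r2←0x7b
3: · ADDEQ
4: ✓ CMP  NZCV=0010
5: · MOVEQ
6: ✓ MOVHI  r3←0x6d

VAL = 0x6d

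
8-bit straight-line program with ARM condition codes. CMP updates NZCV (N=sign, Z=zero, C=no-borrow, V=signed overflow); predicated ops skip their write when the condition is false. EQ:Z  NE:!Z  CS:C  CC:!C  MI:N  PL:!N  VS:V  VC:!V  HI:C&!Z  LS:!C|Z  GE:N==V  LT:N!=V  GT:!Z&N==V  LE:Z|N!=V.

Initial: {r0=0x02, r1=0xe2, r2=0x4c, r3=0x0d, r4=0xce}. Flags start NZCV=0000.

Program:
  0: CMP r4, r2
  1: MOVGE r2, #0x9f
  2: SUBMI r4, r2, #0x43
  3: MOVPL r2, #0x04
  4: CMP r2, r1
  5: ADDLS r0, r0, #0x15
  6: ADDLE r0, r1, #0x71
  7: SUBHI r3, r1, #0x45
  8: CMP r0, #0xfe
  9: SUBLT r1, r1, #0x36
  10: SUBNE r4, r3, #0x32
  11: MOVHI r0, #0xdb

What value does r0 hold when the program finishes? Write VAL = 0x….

VAL = 0x17

0: ✓ CMP  NZCV=1010
1: · MOVGE
2: ✓ SUBMI  r4←0x09
3: · MOVPL
4: ✓ CMP  NZCV=0000
5: ✓ ADDLS  r0←0x17
6: · ADDLE
7: · SUBHI
8: ✓ CMP  NZCV=0000
9: · SUBLT
10: ✓ SUBNE  r4←0xdb
11: · MOVHI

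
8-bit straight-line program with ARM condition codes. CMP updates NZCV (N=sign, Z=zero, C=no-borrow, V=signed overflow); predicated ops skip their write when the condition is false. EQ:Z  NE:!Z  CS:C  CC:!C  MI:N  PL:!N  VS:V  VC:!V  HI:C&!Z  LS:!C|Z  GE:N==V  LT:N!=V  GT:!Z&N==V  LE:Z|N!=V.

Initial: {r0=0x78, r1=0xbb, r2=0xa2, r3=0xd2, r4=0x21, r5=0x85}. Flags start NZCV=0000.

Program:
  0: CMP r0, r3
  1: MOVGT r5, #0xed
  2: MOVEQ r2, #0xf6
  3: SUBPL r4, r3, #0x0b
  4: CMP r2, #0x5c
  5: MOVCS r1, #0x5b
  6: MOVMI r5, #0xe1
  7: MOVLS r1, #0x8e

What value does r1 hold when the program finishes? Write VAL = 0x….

0: ✓ CMP  NZCV=1001
1: ✓ MOVGT  r5←0xed
2: · MOVEQ
3: · SUBPL
4: ✓ CMP  NZCV=0011
5: ✓ MOVCS  r1←0x5b
6: · MOVMI
7: · MOVLS

VAL = 0x5b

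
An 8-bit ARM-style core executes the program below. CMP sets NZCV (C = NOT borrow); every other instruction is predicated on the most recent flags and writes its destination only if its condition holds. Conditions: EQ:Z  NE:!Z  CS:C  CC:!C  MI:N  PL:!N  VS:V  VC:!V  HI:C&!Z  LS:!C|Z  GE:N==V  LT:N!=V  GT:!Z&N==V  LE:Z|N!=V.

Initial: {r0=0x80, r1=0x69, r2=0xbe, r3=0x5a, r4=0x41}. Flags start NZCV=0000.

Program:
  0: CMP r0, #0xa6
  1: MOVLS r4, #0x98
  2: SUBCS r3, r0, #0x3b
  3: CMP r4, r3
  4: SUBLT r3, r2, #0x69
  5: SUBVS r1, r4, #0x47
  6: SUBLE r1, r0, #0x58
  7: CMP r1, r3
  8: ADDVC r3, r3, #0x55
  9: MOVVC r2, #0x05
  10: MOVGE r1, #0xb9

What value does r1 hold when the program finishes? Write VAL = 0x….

VAL = 0x28

0: ✓ CMP  NZCV=1000
1: ✓ MOVLS  r4←0x98
2: · SUBCS
3: ✓ CMP  NZCV=0011
4: ✓ SUBLT  r3←0x55
5: ✓ SUBVS  r1←0x51
6: ✓ SUBLE  r1←0x28
7: ✓ CMP  NZCV=1000
8: ✓ ADDVC  r3←0xaa
9: ✓ MOVVC  r2←0x05
10: · MOVGE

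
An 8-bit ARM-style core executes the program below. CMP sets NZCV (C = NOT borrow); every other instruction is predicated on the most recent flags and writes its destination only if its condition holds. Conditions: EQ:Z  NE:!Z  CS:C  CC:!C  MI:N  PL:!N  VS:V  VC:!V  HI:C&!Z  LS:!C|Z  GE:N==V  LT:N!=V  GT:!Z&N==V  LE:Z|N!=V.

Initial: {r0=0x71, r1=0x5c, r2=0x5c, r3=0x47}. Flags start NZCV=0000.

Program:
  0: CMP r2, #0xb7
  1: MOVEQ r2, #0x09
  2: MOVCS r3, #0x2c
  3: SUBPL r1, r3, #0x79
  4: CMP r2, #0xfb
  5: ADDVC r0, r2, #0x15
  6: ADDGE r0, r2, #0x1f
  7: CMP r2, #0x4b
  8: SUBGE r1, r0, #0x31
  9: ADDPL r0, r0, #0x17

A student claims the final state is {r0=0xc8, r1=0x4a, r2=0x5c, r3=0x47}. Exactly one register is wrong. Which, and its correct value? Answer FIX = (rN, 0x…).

FIX = (r0, 0x92)

[0] flags=1001 → (cmp)
[1] flags=1001 EQ?F → skip
[2] flags=1001 CS?F → skip
[3] flags=1001 PL?F → skip
[4] flags=0000 → (cmp)
[5] flags=0000 VC?T → r0=0x71
[6] flags=0000 GE?T → r0=0x7b
[7] flags=0010 → (cmp)
[8] flags=0010 GE?T → r1=0x4a
[9] flags=0010 PL?T → r0=0x92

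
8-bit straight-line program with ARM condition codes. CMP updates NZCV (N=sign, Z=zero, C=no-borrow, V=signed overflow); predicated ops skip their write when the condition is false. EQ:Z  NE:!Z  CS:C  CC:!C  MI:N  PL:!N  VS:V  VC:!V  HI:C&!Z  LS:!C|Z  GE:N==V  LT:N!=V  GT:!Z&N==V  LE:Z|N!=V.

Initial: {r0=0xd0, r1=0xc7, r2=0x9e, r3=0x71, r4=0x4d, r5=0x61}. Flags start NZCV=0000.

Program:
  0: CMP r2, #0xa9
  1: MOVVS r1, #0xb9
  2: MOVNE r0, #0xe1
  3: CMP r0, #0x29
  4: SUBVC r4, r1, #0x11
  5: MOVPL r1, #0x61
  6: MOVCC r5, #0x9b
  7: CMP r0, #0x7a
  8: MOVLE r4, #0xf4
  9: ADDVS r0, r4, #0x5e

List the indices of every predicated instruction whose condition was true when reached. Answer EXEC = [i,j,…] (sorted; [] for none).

[0] flags=1000 → (cmp)
[1] flags=1000 VS?F → skip
[2] flags=1000 NE?T → r0=0xe1
[3] flags=1010 → (cmp)
[4] flags=1010 VC?T → r4=0xb6
[5] flags=1010 PL?F → skip
[6] flags=1010 CC?F → skip
[7] flags=0011 → (cmp)
[8] flags=0011 LE?T → r4=0xf4
[9] flags=0011 VS?T → r0=0x52

EXEC = [2,4,8,9]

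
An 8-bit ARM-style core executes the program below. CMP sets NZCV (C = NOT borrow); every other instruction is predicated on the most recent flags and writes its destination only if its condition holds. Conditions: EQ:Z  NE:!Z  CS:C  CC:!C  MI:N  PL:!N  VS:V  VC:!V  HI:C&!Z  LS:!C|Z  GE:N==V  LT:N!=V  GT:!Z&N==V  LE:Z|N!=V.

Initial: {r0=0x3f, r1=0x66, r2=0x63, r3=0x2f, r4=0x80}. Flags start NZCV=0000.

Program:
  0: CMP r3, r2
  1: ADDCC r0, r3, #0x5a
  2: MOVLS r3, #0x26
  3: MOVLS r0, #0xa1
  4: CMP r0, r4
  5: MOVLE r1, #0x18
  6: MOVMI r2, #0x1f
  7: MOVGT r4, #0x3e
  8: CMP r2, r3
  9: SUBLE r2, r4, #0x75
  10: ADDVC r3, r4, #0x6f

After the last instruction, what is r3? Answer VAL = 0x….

[0] flags=1000 → (cmp)
[1] flags=1000 CC?T → r0=0x89
[2] flags=1000 LS?T → r3=0x26
[3] flags=1000 LS?T → r0=0xa1
[4] flags=0010 → (cmp)
[5] flags=0010 LE?F → skip
[6] flags=0010 MI?F → skip
[7] flags=0010 GT?T → r4=0x3e
[8] flags=0010 → (cmp)
[9] flags=0010 LE?F → skip
[10] flags=0010 VC?T → r3=0xad

VAL = 0xad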